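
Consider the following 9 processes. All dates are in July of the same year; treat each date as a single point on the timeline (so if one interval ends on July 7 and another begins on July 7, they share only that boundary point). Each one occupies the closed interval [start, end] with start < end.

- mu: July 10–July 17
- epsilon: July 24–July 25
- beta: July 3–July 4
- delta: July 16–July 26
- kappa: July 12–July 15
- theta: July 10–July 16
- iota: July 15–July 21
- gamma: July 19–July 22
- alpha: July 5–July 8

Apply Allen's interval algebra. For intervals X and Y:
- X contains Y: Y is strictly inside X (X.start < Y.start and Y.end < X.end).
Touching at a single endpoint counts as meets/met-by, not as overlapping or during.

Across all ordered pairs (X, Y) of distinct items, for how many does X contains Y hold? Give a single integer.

4

Checking all 72 ordered pairs for relation 'contains'; matching pairs in alphabetical order:
(delta, epsilon): delta contains epsilon ✓
(delta, gamma): delta contains gamma ✓
(mu, kappa): mu contains kappa ✓
(theta, kappa): theta contains kappa ✓
Count: 4.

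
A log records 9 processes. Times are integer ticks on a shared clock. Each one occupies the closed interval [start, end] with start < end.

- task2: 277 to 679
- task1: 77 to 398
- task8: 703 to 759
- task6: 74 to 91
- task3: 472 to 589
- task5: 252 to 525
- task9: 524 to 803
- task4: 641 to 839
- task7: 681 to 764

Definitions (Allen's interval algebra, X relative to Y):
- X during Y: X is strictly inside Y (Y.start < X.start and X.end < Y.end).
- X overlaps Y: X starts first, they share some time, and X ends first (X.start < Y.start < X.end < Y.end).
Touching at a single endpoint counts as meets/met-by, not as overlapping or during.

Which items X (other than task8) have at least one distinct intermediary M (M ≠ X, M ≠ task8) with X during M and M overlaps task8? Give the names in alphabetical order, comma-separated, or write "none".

Target task8 = [703, 759].
Intermediaries M with M overlaps task8: none.
Union: none.

none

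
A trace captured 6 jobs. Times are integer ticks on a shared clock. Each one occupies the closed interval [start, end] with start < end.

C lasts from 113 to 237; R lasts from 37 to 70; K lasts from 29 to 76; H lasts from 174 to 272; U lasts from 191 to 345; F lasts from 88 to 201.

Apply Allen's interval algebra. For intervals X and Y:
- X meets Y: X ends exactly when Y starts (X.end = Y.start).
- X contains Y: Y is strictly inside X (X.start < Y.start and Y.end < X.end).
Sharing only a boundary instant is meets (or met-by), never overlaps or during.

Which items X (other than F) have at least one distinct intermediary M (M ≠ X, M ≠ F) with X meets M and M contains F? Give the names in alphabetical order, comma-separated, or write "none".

Target F = [88, 201].
Intermediaries M with M contains F: none.
Union: none.

none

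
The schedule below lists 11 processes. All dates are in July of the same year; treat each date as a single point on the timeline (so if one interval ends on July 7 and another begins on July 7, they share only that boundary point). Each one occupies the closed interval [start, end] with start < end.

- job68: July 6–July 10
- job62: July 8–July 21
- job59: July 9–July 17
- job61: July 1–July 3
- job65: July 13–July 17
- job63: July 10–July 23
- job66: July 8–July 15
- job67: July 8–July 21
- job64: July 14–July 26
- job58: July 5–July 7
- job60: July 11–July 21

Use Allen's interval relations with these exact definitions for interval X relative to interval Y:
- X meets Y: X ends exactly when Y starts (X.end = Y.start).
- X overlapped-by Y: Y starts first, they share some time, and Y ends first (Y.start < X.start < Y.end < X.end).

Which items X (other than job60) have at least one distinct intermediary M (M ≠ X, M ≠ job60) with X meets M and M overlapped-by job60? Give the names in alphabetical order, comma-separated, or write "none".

none

Target job60 = [July 11, July 21].
Intermediaries M with M overlapped-by job60: job64.
Via job64 — items with X meets job64: none.
Union: none.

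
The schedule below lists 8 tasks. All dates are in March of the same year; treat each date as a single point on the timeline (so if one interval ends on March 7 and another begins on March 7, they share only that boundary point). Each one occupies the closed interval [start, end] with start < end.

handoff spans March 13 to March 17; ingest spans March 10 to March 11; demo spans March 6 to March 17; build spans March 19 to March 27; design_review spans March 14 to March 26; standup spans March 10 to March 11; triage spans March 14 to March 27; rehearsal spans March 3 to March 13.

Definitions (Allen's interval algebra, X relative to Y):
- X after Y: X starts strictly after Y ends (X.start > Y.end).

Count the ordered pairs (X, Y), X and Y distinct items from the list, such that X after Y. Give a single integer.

Checking all 56 ordered pairs for relation 'after'; matching pairs in alphabetical order:
(build, demo): build after demo ✓
(build, handoff): build after handoff ✓
(build, ingest): build after ingest ✓
(build, rehearsal): build after rehearsal ✓
(build, standup): build after standup ✓
(design_review, ingest): design_review after ingest ✓
(design_review, rehearsal): design_review after rehearsal ✓
(design_review, standup): design_review after standup ✓
(handoff, ingest): handoff after ingest ✓
(handoff, standup): handoff after standup ✓
(triage, ingest): triage after ingest ✓
(triage, rehearsal): triage after rehearsal ✓
(triage, standup): triage after standup ✓
Count: 13.

13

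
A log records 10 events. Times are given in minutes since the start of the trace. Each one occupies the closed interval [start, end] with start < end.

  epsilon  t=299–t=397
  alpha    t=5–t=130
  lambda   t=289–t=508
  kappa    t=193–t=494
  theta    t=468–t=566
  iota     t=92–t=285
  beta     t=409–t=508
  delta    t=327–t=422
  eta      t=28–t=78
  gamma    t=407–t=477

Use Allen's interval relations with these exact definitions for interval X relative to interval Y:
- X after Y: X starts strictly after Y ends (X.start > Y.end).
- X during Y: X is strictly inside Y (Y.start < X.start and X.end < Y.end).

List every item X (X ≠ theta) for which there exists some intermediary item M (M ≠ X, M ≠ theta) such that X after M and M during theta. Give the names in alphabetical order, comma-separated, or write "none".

Target theta = [t=468, t=566].
Intermediaries M with M during theta: none.
Union: none.

none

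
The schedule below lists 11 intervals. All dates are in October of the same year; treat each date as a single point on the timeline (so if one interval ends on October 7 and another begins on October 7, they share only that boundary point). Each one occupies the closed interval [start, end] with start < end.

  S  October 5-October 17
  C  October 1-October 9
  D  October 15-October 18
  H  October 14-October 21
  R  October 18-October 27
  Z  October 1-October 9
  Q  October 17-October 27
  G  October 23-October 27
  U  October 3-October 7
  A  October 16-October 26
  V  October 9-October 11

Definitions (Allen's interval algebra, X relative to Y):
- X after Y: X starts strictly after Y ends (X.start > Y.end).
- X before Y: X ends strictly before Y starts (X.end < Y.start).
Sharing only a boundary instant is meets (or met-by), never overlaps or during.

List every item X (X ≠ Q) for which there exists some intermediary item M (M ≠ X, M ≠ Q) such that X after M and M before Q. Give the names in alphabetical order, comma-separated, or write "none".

A, D, G, H, R, V

Target Q = [October 17, October 27].
Intermediaries M with M before Q: C, U, V, Z.
Via C — items with X after C: A, D, G, H, R.
Via U — items with X after U: A, D, G, H, R, V.
Via V — items with X after V: A, D, G, H, R.
Via Z — items with X after Z: A, D, G, H, R.
Union: A, D, G, H, R, V.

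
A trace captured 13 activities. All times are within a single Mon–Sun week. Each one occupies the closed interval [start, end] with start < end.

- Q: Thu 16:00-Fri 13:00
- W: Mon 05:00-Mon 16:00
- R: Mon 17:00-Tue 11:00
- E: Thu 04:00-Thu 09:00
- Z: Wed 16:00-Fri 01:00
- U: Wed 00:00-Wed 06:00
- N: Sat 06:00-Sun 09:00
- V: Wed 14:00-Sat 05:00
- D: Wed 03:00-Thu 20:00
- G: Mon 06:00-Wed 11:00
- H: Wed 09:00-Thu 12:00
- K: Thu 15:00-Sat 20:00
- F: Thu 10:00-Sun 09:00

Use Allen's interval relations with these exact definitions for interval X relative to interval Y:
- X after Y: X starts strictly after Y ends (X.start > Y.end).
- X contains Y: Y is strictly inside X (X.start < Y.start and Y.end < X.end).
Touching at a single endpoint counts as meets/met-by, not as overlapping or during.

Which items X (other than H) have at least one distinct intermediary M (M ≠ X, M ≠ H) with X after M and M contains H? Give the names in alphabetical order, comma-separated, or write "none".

N

Target H = [Wed 09:00, Thu 12:00].
Intermediaries M with M contains H: D.
Via D — items with X after D: N.
Union: N.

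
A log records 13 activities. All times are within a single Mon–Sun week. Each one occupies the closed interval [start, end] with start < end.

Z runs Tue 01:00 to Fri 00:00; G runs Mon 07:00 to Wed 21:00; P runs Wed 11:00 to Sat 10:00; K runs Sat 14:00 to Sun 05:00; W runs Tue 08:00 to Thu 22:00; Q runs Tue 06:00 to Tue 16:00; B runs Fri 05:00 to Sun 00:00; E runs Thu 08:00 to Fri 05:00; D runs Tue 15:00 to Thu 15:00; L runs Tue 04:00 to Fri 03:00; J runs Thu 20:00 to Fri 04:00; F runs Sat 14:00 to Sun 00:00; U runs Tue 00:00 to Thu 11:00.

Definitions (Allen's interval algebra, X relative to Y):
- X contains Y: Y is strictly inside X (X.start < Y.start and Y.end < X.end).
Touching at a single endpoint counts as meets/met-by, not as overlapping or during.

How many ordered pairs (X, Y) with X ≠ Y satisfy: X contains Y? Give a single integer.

12

Checking all 156 ordered pairs for relation 'contains'; matching pairs in alphabetical order:
(E, J): E contains J ✓
(G, Q): G contains Q ✓
(L, D): L contains D ✓
(L, Q): L contains Q ✓
(L, W): L contains W ✓
(P, E): P contains E ✓
(P, J): P contains J ✓
(U, Q): U contains Q ✓
(W, D): W contains D ✓
(Z, D): Z contains D ✓
(Z, Q): Z contains Q ✓
(Z, W): Z contains W ✓
Count: 12.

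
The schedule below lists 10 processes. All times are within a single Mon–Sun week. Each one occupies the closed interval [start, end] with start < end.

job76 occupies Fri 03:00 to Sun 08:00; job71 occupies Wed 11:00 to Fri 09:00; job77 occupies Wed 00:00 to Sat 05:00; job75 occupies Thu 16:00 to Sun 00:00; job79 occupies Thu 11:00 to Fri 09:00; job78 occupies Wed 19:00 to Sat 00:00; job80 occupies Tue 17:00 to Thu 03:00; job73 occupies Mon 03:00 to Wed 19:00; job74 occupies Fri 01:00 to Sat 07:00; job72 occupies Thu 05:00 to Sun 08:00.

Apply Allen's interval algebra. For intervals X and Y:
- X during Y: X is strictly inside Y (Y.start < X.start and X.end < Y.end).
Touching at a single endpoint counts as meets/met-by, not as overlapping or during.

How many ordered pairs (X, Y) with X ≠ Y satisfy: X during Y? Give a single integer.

Checking all 90 ordered pairs for relation 'during'; matching pairs in alphabetical order:
(job71, job77): job71 during job77 ✓
(job74, job72): job74 during job72 ✓
(job74, job75): job74 during job75 ✓
(job75, job72): job75 during job72 ✓
(job78, job77): job78 during job77 ✓
(job79, job72): job79 during job72 ✓
(job79, job77): job79 during job77 ✓
(job79, job78): job79 during job78 ✓
Count: 8.

8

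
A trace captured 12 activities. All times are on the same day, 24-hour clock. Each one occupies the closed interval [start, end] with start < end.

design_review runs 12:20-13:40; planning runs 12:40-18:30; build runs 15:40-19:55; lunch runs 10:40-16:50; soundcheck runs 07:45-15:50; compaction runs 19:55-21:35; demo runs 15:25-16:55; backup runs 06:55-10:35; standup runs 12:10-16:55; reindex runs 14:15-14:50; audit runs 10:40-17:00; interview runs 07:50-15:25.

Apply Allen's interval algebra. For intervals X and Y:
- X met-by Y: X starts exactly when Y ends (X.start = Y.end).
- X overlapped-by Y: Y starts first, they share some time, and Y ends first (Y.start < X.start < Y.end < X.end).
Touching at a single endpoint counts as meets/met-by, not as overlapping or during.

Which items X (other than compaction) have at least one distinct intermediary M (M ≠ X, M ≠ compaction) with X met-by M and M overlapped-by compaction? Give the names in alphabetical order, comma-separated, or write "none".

none

Target compaction = [19:55, 21:35].
Intermediaries M with M overlapped-by compaction: none.
Union: none.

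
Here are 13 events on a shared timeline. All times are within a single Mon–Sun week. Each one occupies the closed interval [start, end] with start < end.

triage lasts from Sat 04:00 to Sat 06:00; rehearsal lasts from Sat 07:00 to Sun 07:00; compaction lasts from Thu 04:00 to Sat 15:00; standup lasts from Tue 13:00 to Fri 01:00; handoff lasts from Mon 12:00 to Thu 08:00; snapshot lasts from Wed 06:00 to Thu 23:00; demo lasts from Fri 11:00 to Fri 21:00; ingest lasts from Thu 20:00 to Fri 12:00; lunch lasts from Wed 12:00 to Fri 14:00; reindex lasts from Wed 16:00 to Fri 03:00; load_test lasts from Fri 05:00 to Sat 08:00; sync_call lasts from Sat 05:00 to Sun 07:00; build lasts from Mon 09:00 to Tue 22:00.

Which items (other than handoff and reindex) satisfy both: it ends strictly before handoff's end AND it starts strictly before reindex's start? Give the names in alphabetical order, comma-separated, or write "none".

Conditions: its end is strictly before handoff's end (X.end < Thu 08:00) AND its start is strictly before reindex's start (X.start < Wed 16:00).
build: end Tue 22:00 < Thu 08:00? ✓; start Mon 09:00 < Wed 16:00? ✓ → yes.
compaction: end Sat 15:00 < Thu 08:00? ✗; start Thu 04:00 < Wed 16:00? ✗ → no.
demo: end Fri 21:00 < Thu 08:00? ✗; start Fri 11:00 < Wed 16:00? ✗ → no.
ingest: end Fri 12:00 < Thu 08:00? ✗; start Thu 20:00 < Wed 16:00? ✗ → no.
load_test: end Sat 08:00 < Thu 08:00? ✗; start Fri 05:00 < Wed 16:00? ✗ → no.
lunch: end Fri 14:00 < Thu 08:00? ✗; start Wed 12:00 < Wed 16:00? ✓ → no.
rehearsal: end Sun 07:00 < Thu 08:00? ✗; start Sat 07:00 < Wed 16:00? ✗ → no.
snapshot: end Thu 23:00 < Thu 08:00? ✗; start Wed 06:00 < Wed 16:00? ✓ → no.
standup: end Fri 01:00 < Thu 08:00? ✗; start Tue 13:00 < Wed 16:00? ✓ → no.
sync_call: end Sun 07:00 < Thu 08:00? ✗; start Sat 05:00 < Wed 16:00? ✗ → no.
triage: end Sat 06:00 < Thu 08:00? ✗; start Sat 04:00 < Wed 16:00? ✗ → no.
Result: build.

build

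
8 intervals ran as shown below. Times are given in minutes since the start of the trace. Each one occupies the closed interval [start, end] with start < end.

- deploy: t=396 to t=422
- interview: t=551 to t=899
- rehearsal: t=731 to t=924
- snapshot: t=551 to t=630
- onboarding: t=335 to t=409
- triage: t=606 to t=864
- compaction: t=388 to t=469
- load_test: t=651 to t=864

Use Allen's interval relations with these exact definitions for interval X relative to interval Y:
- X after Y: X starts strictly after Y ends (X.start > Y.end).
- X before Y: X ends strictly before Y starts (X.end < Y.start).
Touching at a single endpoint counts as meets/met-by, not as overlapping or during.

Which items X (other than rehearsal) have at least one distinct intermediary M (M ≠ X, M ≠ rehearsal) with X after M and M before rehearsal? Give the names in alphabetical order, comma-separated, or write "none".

interview, load_test, snapshot, triage

Target rehearsal = [t=731, t=924].
Intermediaries M with M before rehearsal: compaction, deploy, onboarding, snapshot.
Via compaction — items with X after compaction: interview, load_test, snapshot, triage.
Via deploy — items with X after deploy: interview, load_test, snapshot, triage.
Via onboarding — items with X after onboarding: interview, load_test, snapshot, triage.
Via snapshot — items with X after snapshot: load_test.
Union: interview, load_test, snapshot, triage.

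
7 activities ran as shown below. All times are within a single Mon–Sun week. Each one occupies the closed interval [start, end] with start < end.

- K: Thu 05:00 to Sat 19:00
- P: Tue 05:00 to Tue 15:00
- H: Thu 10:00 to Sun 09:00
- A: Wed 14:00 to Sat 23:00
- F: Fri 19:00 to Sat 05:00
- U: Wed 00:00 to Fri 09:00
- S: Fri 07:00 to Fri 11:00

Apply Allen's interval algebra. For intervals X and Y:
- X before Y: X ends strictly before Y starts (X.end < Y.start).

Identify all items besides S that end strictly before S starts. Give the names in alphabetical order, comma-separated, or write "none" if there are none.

Target S = [Fri 07:00, Fri 11:00].
A [Wed 14:00, Sat 23:00] → contains → no.
F [Fri 19:00, Sat 05:00] → after → no.
H [Thu 10:00, Sun 09:00] → contains → no.
K [Thu 05:00, Sat 19:00] → contains → no.
P [Tue 05:00, Tue 15:00] → before → yes.
U [Wed 00:00, Fri 09:00] → overlaps → no.
Result: P.

P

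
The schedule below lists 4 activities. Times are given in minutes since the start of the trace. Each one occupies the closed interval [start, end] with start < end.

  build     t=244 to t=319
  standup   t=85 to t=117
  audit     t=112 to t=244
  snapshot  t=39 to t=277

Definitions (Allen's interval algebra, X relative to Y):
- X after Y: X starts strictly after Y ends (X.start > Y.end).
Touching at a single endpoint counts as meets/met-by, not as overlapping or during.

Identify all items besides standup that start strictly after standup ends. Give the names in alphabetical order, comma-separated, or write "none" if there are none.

build

Target standup = [t=85, t=117].
audit [t=112, t=244] → overlapped-by → no.
build [t=244, t=319] → after → yes.
snapshot [t=39, t=277] → contains → no.
Result: build.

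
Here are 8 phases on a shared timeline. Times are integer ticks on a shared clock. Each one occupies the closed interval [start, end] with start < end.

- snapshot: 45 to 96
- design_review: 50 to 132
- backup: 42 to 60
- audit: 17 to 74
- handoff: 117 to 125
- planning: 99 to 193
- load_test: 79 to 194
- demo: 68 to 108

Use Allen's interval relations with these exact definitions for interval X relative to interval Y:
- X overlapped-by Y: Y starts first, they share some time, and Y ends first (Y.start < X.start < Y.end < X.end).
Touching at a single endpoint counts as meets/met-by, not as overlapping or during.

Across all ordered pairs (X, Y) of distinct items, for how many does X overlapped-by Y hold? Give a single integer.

Checking all 56 ordered pairs for relation 'overlapped-by'; matching pairs in alphabetical order:
(demo, audit): demo overlapped-by audit ✓
(demo, snapshot): demo overlapped-by snapshot ✓
(design_review, audit): design_review overlapped-by audit ✓
(design_review, backup): design_review overlapped-by backup ✓
(design_review, snapshot): design_review overlapped-by snapshot ✓
(load_test, demo): load_test overlapped-by demo ✓
(load_test, design_review): load_test overlapped-by design_review ✓
(load_test, snapshot): load_test overlapped-by snapshot ✓
(planning, demo): planning overlapped-by demo ✓
(planning, design_review): planning overlapped-by design_review ✓
(snapshot, audit): snapshot overlapped-by audit ✓
(snapshot, backup): snapshot overlapped-by backup ✓
Count: 12.

12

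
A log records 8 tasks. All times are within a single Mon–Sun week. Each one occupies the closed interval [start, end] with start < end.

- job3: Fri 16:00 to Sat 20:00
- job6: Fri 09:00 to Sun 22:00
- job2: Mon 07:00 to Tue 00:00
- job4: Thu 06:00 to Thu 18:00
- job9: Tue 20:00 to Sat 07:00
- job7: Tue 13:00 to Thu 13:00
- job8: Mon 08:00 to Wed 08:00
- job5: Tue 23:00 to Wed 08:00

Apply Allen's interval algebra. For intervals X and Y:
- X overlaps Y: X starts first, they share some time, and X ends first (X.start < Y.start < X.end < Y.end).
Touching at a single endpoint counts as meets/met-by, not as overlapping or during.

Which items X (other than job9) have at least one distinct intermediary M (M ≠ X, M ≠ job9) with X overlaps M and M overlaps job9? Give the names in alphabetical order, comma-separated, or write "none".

job2, job8

Target job9 = [Tue 20:00, Sat 07:00].
Intermediaries M with M overlaps job9: job7, job8.
Via job7 — items with X overlaps job7: job8.
Via job8 — items with X overlaps job8: job2.
Union: job2, job8.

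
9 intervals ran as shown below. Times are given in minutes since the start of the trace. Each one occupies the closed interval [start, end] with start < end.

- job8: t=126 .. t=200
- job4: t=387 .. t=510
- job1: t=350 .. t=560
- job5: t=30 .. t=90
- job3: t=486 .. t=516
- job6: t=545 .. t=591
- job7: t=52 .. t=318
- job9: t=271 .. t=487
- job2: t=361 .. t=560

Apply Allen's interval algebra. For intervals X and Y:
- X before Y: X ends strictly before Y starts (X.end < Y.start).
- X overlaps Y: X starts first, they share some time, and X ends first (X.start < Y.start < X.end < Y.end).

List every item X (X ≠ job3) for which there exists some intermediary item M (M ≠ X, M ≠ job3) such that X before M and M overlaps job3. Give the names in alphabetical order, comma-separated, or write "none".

job5, job7, job8

Target job3 = [t=486, t=516].
Intermediaries M with M overlaps job3: job4, job9.
Via job4 — items with X before job4: job5, job7, job8.
Via job9 — items with X before job9: job5, job8.
Union: job5, job7, job8.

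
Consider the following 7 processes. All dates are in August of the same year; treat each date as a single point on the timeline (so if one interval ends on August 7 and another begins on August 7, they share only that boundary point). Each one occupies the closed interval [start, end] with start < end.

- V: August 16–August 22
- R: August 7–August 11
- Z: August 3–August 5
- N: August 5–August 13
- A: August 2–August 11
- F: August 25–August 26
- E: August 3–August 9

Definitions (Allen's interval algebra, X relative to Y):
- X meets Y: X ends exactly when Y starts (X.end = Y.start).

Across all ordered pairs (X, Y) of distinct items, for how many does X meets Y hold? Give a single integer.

Checking all 42 ordered pairs for relation 'meets'; matching pairs in alphabetical order:
(Z, N): Z meets N ✓
Count: 1.

1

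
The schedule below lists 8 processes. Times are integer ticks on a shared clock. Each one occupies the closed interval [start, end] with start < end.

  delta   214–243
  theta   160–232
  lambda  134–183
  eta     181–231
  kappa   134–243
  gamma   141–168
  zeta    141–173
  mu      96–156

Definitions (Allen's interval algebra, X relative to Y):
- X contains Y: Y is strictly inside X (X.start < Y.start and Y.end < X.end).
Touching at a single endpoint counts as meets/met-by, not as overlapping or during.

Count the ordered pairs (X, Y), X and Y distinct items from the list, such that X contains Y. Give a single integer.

7

Checking all 56 ordered pairs for relation 'contains'; matching pairs in alphabetical order:
(kappa, eta): kappa contains eta ✓
(kappa, gamma): kappa contains gamma ✓
(kappa, theta): kappa contains theta ✓
(kappa, zeta): kappa contains zeta ✓
(lambda, gamma): lambda contains gamma ✓
(lambda, zeta): lambda contains zeta ✓
(theta, eta): theta contains eta ✓
Count: 7.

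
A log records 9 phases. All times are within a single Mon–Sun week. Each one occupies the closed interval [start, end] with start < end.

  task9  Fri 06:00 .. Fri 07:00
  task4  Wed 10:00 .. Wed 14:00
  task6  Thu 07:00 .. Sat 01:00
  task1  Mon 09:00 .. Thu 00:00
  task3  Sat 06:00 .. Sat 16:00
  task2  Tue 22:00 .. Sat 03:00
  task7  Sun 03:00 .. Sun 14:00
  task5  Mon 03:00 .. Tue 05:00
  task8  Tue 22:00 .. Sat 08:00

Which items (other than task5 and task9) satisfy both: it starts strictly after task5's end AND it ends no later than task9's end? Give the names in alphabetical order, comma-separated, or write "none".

task4

Conditions: its start is strictly after task5's end (X.start > Tue 05:00) AND its end is no later than task9's end (X.end <= Fri 07:00).
task1: start Mon 09:00 > Tue 05:00? ✗; end Thu 00:00 <= Fri 07:00? ✓ → no.
task2: start Tue 22:00 > Tue 05:00? ✓; end Sat 03:00 <= Fri 07:00? ✗ → no.
task3: start Sat 06:00 > Tue 05:00? ✓; end Sat 16:00 <= Fri 07:00? ✗ → no.
task4: start Wed 10:00 > Tue 05:00? ✓; end Wed 14:00 <= Fri 07:00? ✓ → yes.
task6: start Thu 07:00 > Tue 05:00? ✓; end Sat 01:00 <= Fri 07:00? ✗ → no.
task7: start Sun 03:00 > Tue 05:00? ✓; end Sun 14:00 <= Fri 07:00? ✗ → no.
task8: start Tue 22:00 > Tue 05:00? ✓; end Sat 08:00 <= Fri 07:00? ✗ → no.
Result: task4.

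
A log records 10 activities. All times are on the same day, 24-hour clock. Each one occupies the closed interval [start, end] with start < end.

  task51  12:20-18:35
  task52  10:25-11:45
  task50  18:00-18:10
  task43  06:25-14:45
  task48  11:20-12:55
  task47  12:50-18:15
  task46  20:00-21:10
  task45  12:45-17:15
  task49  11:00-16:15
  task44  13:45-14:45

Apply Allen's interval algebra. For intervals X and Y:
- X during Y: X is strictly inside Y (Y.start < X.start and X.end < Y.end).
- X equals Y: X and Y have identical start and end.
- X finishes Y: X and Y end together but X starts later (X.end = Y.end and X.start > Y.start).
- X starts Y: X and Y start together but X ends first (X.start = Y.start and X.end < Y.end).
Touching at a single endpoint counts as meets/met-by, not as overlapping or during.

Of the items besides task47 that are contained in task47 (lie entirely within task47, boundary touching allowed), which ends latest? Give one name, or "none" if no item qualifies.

task50

Target task47 = [12:50, 18:15].
task43 [06:25, 14:45] → overlaps → excluded.
task44 [13:45, 14:45] → during → candidate.
task45 [12:45, 17:15] → overlaps → excluded.
task46 [20:00, 21:10] → after → excluded.
task48 [11:20, 12:55] → overlaps → excluded.
task49 [11:00, 16:15] → overlaps → excluded.
task50 [18:00, 18:10] → during → candidate.
task51 [12:20, 18:35] → contains → excluded.
task52 [10:25, 11:45] → before → excluded.
Among candidates, latest end is 18:10 → task50.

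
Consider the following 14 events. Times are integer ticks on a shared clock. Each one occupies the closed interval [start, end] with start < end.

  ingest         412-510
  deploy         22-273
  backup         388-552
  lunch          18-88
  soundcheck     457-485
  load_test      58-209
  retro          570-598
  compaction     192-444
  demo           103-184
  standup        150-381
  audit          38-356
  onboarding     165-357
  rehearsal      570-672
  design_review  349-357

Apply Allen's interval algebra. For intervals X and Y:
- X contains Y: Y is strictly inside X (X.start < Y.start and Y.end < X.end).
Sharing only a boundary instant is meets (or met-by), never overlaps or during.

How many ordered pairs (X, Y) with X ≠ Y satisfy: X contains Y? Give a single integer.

11

Checking all 182 ordered pairs for relation 'contains'; matching pairs in alphabetical order:
(audit, demo): audit contains demo ✓
(audit, load_test): audit contains load_test ✓
(backup, ingest): backup contains ingest ✓
(backup, soundcheck): backup contains soundcheck ✓
(compaction, design_review): compaction contains design_review ✓
(deploy, demo): deploy contains demo ✓
(deploy, load_test): deploy contains load_test ✓
(ingest, soundcheck): ingest contains soundcheck ✓
(load_test, demo): load_test contains demo ✓
(standup, design_review): standup contains design_review ✓
(standup, onboarding): standup contains onboarding ✓
Count: 11.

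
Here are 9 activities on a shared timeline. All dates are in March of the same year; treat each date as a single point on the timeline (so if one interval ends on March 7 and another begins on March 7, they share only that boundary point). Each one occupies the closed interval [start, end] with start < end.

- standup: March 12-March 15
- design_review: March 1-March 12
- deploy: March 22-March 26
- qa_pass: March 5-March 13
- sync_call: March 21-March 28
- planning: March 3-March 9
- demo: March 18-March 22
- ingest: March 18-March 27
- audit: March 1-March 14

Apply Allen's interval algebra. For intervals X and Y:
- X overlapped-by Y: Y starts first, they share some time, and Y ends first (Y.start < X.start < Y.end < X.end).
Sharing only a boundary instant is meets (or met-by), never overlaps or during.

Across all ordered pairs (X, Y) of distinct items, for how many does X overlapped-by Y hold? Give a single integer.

6

Checking all 72 ordered pairs for relation 'overlapped-by'; matching pairs in alphabetical order:
(qa_pass, design_review): qa_pass overlapped-by design_review ✓
(qa_pass, planning): qa_pass overlapped-by planning ✓
(standup, audit): standup overlapped-by audit ✓
(standup, qa_pass): standup overlapped-by qa_pass ✓
(sync_call, demo): sync_call overlapped-by demo ✓
(sync_call, ingest): sync_call overlapped-by ingest ✓
Count: 6.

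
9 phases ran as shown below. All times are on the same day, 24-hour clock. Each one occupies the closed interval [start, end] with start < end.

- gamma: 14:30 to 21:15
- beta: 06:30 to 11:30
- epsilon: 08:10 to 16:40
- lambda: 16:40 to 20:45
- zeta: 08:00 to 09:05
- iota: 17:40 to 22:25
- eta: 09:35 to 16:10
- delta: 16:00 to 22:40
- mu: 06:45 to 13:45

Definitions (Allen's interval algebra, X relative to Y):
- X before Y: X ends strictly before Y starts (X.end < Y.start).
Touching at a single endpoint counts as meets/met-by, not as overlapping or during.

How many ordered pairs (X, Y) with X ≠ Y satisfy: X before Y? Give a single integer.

Checking all 72 ordered pairs for relation 'before'; matching pairs in alphabetical order:
(beta, delta): beta before delta ✓
(beta, gamma): beta before gamma ✓
(beta, iota): beta before iota ✓
(beta, lambda): beta before lambda ✓
(epsilon, iota): epsilon before iota ✓
(eta, iota): eta before iota ✓
(eta, lambda): eta before lambda ✓
(mu, delta): mu before delta ✓
(mu, gamma): mu before gamma ✓
(mu, iota): mu before iota ✓
(mu, lambda): mu before lambda ✓
(zeta, delta): zeta before delta ✓
(zeta, eta): zeta before eta ✓
(zeta, gamma): zeta before gamma ✓
(zeta, iota): zeta before iota ✓
(zeta, lambda): zeta before lambda ✓
Count: 16.

16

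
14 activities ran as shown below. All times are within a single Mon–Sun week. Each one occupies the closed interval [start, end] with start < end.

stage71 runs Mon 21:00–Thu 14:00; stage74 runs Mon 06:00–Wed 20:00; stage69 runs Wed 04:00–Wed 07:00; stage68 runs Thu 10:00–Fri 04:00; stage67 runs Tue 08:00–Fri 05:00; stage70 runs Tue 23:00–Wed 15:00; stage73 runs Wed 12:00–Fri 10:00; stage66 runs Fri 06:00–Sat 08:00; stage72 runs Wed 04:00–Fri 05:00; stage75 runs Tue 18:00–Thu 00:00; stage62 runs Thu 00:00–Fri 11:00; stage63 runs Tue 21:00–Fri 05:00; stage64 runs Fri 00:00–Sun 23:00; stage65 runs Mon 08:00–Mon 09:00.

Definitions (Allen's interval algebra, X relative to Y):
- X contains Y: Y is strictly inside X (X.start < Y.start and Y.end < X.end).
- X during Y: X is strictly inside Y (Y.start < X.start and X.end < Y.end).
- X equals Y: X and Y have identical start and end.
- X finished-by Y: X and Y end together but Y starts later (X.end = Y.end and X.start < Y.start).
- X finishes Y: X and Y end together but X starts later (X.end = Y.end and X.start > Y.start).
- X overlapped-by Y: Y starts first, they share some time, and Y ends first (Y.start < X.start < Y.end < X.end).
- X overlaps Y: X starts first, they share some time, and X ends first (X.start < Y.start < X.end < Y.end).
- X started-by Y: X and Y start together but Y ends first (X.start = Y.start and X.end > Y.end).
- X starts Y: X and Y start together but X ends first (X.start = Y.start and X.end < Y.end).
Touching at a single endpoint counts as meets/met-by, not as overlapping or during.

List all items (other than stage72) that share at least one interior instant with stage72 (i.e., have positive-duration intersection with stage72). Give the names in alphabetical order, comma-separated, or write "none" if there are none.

Target stage72 = [Wed 04:00, Fri 05:00].
stage62 [Thu 00:00, Fri 11:00] → overlapped-by → yes.
stage63 [Tue 21:00, Fri 05:00] → finished-by → yes.
stage64 [Fri 00:00, Sun 23:00] → overlapped-by → yes.
stage65 [Mon 08:00, Mon 09:00] → before → no.
stage66 [Fri 06:00, Sat 08:00] → after → no.
stage67 [Tue 08:00, Fri 05:00] → finished-by → yes.
stage68 [Thu 10:00, Fri 04:00] → during → yes.
stage69 [Wed 04:00, Wed 07:00] → starts → yes.
stage70 [Tue 23:00, Wed 15:00] → overlaps → yes.
stage71 [Mon 21:00, Thu 14:00] → overlaps → yes.
stage73 [Wed 12:00, Fri 10:00] → overlapped-by → yes.
stage74 [Mon 06:00, Wed 20:00] → overlaps → yes.
stage75 [Tue 18:00, Thu 00:00] → overlaps → yes.
Result: stage62, stage63, stage64, stage67, stage68, stage69, stage70, stage71, stage73, stage74, stage75.

stage62, stage63, stage64, stage67, stage68, stage69, stage70, stage71, stage73, stage74, stage75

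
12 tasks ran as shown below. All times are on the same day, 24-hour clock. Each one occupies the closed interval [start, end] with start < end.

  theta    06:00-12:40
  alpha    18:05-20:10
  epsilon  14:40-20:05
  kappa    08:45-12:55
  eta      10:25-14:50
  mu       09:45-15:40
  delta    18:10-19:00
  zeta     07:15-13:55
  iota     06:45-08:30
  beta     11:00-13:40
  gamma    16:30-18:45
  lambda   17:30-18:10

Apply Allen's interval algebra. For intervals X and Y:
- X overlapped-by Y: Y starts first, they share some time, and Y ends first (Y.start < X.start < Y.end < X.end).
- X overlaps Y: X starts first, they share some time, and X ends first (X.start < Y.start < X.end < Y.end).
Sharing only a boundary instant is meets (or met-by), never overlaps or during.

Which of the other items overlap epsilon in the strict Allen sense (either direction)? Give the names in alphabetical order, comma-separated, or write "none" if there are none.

alpha, eta, mu

Target epsilon = [14:40, 20:05].
alpha [18:05, 20:10] → overlapped-by → yes.
beta [11:00, 13:40] → before → no.
delta [18:10, 19:00] → during → no.
eta [10:25, 14:50] → overlaps → yes.
gamma [16:30, 18:45] → during → no.
iota [06:45, 08:30] → before → no.
kappa [08:45, 12:55] → before → no.
lambda [17:30, 18:10] → during → no.
mu [09:45, 15:40] → overlaps → yes.
theta [06:00, 12:40] → before → no.
zeta [07:15, 13:55] → before → no.
Result: alpha, eta, mu.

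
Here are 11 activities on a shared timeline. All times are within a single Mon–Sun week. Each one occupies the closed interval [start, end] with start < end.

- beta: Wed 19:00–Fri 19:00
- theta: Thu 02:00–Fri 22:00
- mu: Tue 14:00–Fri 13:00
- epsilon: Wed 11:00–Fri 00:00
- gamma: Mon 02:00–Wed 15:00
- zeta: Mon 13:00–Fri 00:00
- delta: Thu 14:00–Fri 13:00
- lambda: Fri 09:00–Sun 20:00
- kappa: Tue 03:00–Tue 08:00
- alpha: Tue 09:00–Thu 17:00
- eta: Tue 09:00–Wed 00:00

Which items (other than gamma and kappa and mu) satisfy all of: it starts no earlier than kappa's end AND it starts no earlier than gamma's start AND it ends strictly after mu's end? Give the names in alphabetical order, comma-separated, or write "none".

beta, lambda, theta

Conditions: its start is no earlier than kappa's end (X.start >= Tue 08:00) AND its start is no earlier than gamma's start (X.start >= Mon 02:00) AND its end is strictly after mu's end (X.end > Fri 13:00).
alpha: start Tue 09:00 >= Tue 08:00? ✓; start Tue 09:00 >= Mon 02:00? ✓; end Thu 17:00 > Fri 13:00? ✗ → no.
beta: start Wed 19:00 >= Tue 08:00? ✓; start Wed 19:00 >= Mon 02:00? ✓; end Fri 19:00 > Fri 13:00? ✓ → yes.
delta: start Thu 14:00 >= Tue 08:00? ✓; start Thu 14:00 >= Mon 02:00? ✓; end Fri 13:00 > Fri 13:00? ✗ → no.
epsilon: start Wed 11:00 >= Tue 08:00? ✓; start Wed 11:00 >= Mon 02:00? ✓; end Fri 00:00 > Fri 13:00? ✗ → no.
eta: start Tue 09:00 >= Tue 08:00? ✓; start Tue 09:00 >= Mon 02:00? ✓; end Wed 00:00 > Fri 13:00? ✗ → no.
lambda: start Fri 09:00 >= Tue 08:00? ✓; start Fri 09:00 >= Mon 02:00? ✓; end Sun 20:00 > Fri 13:00? ✓ → yes.
theta: start Thu 02:00 >= Tue 08:00? ✓; start Thu 02:00 >= Mon 02:00? ✓; end Fri 22:00 > Fri 13:00? ✓ → yes.
zeta: start Mon 13:00 >= Tue 08:00? ✗; start Mon 13:00 >= Mon 02:00? ✓; end Fri 00:00 > Fri 13:00? ✗ → no.
Result: beta, lambda, theta.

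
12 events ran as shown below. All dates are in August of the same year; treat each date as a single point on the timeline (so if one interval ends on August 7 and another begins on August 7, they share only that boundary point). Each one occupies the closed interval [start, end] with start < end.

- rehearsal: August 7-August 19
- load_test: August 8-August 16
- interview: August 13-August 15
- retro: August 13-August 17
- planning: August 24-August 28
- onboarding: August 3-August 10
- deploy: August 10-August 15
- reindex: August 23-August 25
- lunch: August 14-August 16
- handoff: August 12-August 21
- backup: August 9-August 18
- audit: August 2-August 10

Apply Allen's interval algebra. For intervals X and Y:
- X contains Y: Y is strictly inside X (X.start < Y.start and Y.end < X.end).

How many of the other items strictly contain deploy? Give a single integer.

Target deploy = [August 10, August 15].
audit [August 2, August 10] → meets → no.
backup [August 9, August 18] → contains → counts.
handoff [August 12, August 21] → overlapped-by → no.
interview [August 13, August 15] → finishes → no.
load_test [August 8, August 16] → contains → counts.
lunch [August 14, August 16] → overlapped-by → no.
onboarding [August 3, August 10] → meets → no.
planning [August 24, August 28] → after → no.
rehearsal [August 7, August 19] → contains → counts.
reindex [August 23, August 25] → after → no.
retro [August 13, August 17] → overlapped-by → no.
Total: 3.

3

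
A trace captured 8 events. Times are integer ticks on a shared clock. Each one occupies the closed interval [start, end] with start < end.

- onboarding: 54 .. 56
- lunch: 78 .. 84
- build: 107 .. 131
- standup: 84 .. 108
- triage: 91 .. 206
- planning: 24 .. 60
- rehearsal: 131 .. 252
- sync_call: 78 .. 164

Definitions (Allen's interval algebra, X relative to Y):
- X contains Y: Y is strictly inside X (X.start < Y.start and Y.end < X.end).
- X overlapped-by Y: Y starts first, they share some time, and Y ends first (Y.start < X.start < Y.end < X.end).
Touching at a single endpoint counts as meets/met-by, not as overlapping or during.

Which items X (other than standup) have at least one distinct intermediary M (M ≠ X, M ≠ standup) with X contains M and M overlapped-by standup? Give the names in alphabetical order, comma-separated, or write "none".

sync_call, triage

Target standup = [84, 108].
Intermediaries M with M overlapped-by standup: build, triage.
Via build — items with X contains build: sync_call, triage.
Via triage — items with X contains triage: none.
Union: sync_call, triage.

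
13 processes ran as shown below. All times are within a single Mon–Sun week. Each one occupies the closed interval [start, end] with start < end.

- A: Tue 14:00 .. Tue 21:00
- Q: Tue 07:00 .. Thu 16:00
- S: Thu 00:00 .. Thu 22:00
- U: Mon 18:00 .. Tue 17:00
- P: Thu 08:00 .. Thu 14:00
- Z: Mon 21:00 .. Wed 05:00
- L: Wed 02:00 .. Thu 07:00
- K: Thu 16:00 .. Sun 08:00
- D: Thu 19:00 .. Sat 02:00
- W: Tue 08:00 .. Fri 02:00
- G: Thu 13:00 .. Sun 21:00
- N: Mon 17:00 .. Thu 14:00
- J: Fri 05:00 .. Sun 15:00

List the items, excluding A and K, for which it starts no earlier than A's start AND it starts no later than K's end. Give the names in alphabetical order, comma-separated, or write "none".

D, G, J, L, P, S

Conditions: its start is no earlier than A's start (X.start >= Tue 14:00) AND its start is no later than K's end (X.start <= Sun 08:00).
D: start Thu 19:00 >= Tue 14:00? ✓; start Thu 19:00 <= Sun 08:00? ✓ → yes.
G: start Thu 13:00 >= Tue 14:00? ✓; start Thu 13:00 <= Sun 08:00? ✓ → yes.
J: start Fri 05:00 >= Tue 14:00? ✓; start Fri 05:00 <= Sun 08:00? ✓ → yes.
L: start Wed 02:00 >= Tue 14:00? ✓; start Wed 02:00 <= Sun 08:00? ✓ → yes.
N: start Mon 17:00 >= Tue 14:00? ✗; start Mon 17:00 <= Sun 08:00? ✓ → no.
P: start Thu 08:00 >= Tue 14:00? ✓; start Thu 08:00 <= Sun 08:00? ✓ → yes.
Q: start Tue 07:00 >= Tue 14:00? ✗; start Tue 07:00 <= Sun 08:00? ✓ → no.
S: start Thu 00:00 >= Tue 14:00? ✓; start Thu 00:00 <= Sun 08:00? ✓ → yes.
U: start Mon 18:00 >= Tue 14:00? ✗; start Mon 18:00 <= Sun 08:00? ✓ → no.
W: start Tue 08:00 >= Tue 14:00? ✗; start Tue 08:00 <= Sun 08:00? ✓ → no.
Z: start Mon 21:00 >= Tue 14:00? ✗; start Mon 21:00 <= Sun 08:00? ✓ → no.
Result: D, G, J, L, P, S.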